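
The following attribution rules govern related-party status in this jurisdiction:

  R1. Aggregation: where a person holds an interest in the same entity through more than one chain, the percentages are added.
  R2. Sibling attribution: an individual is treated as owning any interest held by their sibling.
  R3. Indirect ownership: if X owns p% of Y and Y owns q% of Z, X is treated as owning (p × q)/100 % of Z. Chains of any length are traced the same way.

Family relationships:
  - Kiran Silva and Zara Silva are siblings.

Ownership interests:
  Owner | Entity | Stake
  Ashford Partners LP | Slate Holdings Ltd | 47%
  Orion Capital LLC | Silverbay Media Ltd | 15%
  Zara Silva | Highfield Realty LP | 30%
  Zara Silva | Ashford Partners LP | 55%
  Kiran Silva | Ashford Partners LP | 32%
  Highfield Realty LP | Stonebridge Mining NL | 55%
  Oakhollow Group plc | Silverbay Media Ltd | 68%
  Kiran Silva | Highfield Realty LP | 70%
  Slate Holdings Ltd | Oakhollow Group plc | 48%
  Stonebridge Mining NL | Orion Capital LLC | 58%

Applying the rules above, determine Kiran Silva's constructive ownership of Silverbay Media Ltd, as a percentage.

By sibling attribution (R2), Kiran Silva is treated as also owning Zara Silva's interest in Ashford Partners LP, giving 32% + 55% = 87%.
By sibling attribution (R2), Kiran Silva is treated as also owning Zara Silva's interest in Highfield Realty LP, giving 70% + 30% = 100%.
Chain via Ashford Partners LP → Slate Holdings Ltd → Oakhollow Group plc (R3): 87% × 47% × 48% × 68% = 13.346496% of Silverbay Media Ltd.
Chain via Highfield Realty LP → Stonebridge Mining NL → Orion Capital LLC (R3): 100% × 55% × 58% × 15% = 4.785% of Silverbay Media Ltd.
Aggregating (R1): 13.346496% + 4.785% = 18.131496%.

18.131496%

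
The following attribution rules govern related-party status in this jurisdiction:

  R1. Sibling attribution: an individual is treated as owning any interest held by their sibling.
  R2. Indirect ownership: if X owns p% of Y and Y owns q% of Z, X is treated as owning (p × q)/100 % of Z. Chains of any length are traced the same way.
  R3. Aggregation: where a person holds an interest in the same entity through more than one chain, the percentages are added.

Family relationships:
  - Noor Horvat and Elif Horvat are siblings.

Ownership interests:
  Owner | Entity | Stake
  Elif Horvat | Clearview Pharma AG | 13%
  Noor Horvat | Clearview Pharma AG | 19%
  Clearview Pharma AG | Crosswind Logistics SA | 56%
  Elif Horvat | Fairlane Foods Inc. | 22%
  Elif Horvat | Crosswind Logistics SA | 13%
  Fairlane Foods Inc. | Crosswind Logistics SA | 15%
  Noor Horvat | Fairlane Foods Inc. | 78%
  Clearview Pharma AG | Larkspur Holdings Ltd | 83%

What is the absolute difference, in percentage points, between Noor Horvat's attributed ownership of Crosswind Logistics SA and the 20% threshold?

By sibling attribution (R1), Noor Horvat is treated as also owning Elif Horvat's interest in Clearview Pharma AG, giving 19% + 13% = 32%.
By sibling attribution (R1), Noor Horvat is treated as also owning Elif Horvat's interest in Fairlane Foods Inc, giving 78% + 22% = 100%.
By sibling attribution (R1), Noor Horvat is treated as owning Elif Horvat's 13% interest in Crosswind Logistics SA.
Chain via Clearview Pharma AG (R2): 32% × 56% = 17.92% of Crosswind Logistics SA.
Chain via Fairlane Foods Inc. (R2): 100% × 15% = 15% of Crosswind Logistics SA.
Direct interest in Crosswind Logistics SA: 13%.
Aggregating (R3): 17.92% + 15% + 13% = 45.92%.
45.92% exceeds the 20% threshold by 25.92 percentage points.

25.92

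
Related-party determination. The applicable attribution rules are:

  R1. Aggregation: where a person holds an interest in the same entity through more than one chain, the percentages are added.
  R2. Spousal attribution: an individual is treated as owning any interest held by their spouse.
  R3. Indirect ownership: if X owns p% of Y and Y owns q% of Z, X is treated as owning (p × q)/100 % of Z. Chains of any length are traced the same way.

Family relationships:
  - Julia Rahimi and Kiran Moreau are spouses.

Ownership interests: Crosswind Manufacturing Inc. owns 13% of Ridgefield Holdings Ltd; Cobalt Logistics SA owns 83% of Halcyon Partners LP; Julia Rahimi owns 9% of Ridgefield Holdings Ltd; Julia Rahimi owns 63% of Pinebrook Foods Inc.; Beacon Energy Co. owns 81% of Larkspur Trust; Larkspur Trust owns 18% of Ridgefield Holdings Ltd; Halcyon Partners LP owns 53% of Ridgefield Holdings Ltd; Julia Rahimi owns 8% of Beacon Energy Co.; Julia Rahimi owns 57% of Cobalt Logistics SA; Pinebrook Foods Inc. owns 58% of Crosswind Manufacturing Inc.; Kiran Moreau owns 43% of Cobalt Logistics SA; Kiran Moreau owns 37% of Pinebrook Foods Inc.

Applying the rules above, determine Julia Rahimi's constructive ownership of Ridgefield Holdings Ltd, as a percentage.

61.6964%

By spousal attribution (R2), Julia Rahimi is treated as also owning Kiran Moreau's interest in Cobalt Logistics SA, giving 57% + 43% = 100%.
By spousal attribution (R2), Julia Rahimi is treated as also owning Kiran Moreau's interest in Pinebrook Foods Inc, giving 63% + 37% = 100%.
Chain via Cobalt Logistics SA → Halcyon Partners LP (R3): 100% × 83% × 53% = 43.99% of Ridgefield Holdings Ltd.
Chain via Pinebrook Foods Inc. → Crosswind Manufacturing Inc. (R3): 100% × 58% × 13% = 7.54% of Ridgefield Holdings Ltd.
Chain via Beacon Energy Co. → Larkspur Trust (R3): 8% × 81% × 18% = 1.1664% of Ridgefield Holdings Ltd.
Direct interest in Ridgefield Holdings Ltd: 9%.
Aggregating (R1): 43.99% + 7.54% + 1.1664% + 9% = 61.6964%.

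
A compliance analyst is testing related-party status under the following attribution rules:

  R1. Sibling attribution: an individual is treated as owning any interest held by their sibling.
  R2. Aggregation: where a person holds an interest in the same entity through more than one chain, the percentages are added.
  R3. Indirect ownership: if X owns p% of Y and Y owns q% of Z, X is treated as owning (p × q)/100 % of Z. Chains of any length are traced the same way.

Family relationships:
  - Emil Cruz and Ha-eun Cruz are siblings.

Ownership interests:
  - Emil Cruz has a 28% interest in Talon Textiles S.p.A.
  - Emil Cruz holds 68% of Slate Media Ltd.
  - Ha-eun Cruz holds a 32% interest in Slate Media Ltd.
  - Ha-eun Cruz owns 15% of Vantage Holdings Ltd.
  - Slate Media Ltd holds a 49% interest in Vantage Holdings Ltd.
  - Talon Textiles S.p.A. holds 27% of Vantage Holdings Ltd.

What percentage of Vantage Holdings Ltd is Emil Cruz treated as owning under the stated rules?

71.56%

By sibling attribution (R1), Emil Cruz is treated as also owning Ha-eun Cruz's interest in Slate Media Ltd, giving 68% + 32% = 100%.
By sibling attribution (R1), Emil Cruz is treated as owning Ha-eun Cruz's 15% interest in Vantage Holdings Ltd.
Chain via Talon Textiles S.p.A. (R3): 28% × 27% = 7.56% of Vantage Holdings Ltd.
Chain via Slate Media Ltd (R3): 100% × 49% = 49% of Vantage Holdings Ltd.
Direct interest in Vantage Holdings Ltd: 15%.
Aggregating (R2): 7.56% + 49% + 15% = 71.56%.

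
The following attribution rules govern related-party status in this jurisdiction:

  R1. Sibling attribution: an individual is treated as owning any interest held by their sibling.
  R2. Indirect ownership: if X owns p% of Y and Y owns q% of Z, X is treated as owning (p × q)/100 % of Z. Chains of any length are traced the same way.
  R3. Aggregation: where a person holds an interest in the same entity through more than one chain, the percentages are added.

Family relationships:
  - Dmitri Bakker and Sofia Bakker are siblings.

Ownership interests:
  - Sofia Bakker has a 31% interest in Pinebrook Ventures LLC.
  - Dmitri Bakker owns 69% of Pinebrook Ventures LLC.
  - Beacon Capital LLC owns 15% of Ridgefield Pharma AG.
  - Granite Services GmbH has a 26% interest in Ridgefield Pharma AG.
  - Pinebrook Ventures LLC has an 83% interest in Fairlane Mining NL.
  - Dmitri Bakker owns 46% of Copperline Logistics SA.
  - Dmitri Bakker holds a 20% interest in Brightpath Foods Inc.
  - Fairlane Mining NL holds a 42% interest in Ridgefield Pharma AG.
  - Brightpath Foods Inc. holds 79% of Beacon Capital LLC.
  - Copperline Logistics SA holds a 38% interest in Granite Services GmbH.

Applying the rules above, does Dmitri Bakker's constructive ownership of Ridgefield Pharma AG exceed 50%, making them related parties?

By sibling attribution (R1), Dmitri Bakker is treated as also owning Sofia Bakker's interest in Pinebrook Ventures LLC, giving 69% + 31% = 100%.
Chain via Pinebrook Ventures LLC → Fairlane Mining NL (R2): 100% × 83% × 42% = 34.86% of Ridgefield Pharma AG.
Chain via Copperline Logistics SA → Granite Services GmbH (R2): 46% × 38% × 26% = 4.5448% of Ridgefield Pharma AG.
Chain via Brightpath Foods Inc. → Beacon Capital LLC (R2): 20% × 79% × 15% = 2.37% of Ridgefield Pharma AG.
Aggregating (R3): 34.86% + 4.5448% + 2.37% = 41.7748%.
41.7748% does not exceed the 50% threshold, so Dmitri is not a related party to Ridgefield Pharma AG.

No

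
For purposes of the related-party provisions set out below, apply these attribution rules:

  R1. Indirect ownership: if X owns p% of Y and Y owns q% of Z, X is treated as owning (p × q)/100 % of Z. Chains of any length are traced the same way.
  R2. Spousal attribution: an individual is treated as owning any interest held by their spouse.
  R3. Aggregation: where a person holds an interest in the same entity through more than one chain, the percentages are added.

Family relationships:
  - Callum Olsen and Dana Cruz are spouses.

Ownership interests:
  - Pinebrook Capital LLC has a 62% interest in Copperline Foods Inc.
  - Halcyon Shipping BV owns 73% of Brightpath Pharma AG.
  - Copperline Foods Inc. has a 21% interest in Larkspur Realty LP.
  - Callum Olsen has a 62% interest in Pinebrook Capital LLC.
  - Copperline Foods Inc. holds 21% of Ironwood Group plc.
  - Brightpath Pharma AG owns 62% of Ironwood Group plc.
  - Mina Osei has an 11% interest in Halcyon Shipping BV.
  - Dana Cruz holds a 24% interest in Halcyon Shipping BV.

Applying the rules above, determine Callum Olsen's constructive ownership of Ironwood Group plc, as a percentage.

By spousal attribution (R2), Callum Olsen is treated as owning Dana Cruz's 24% interest in Halcyon Shipping BV.
Chain via Pinebrook Capital LLC → Copperline Foods Inc. (R1): 62% × 62% × 21% = 8.0724% of Ironwood Group plc.
Chain via Halcyon Shipping BV → Brightpath Pharma AG (R1): 24% × 73% × 62% = 10.8624% of Ironwood Group plc.
Aggregating (R3): 8.0724% + 10.8624% = 18.9348%.

18.9348%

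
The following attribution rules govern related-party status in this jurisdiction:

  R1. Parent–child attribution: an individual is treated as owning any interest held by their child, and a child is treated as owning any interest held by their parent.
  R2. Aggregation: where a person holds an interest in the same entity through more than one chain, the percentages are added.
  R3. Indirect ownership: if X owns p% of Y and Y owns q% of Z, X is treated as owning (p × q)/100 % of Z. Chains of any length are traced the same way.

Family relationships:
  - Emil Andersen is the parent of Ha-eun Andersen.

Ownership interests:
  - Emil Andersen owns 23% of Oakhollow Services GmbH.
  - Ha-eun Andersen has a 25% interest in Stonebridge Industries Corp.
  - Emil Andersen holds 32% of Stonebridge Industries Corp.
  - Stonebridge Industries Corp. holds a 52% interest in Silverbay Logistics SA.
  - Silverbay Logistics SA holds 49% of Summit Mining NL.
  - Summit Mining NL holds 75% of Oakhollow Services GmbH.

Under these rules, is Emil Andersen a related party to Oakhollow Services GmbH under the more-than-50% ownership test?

No

By parent–child attribution (R1), Emil Andersen is treated as also owning Ha-eun Andersen's interest in Stonebridge Industries Corp, giving 32% + 25% = 57%.
Chain via Stonebridge Industries Corp. → Silverbay Logistics SA → Summit Mining NL (R3): 57% × 52% × 49% × 75% = 10.8927% of Oakhollow Services GmbH.
Direct interest in Oakhollow Services GmbH: 23%.
Aggregating (R2): 10.8927% + 23% = 33.8927%.
33.8927% does not exceed the 50% threshold, so Emil is not a related party to Oakhollow Services GmbH.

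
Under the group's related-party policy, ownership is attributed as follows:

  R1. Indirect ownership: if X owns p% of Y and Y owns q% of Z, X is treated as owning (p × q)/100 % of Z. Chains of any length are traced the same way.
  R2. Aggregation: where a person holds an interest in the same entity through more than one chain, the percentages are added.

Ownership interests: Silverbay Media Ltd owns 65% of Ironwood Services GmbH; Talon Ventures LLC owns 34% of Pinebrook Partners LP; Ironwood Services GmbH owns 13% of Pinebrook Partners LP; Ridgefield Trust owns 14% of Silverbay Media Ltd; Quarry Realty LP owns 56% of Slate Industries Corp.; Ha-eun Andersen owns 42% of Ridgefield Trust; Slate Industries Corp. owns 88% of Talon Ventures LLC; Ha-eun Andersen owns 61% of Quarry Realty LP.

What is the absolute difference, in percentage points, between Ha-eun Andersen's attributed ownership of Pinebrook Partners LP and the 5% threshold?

Chain via Quarry Realty LP → Slate Industries Corp. → Talon Ventures LLC (R1): 61% × 56% × 88% × 34% = 10.220672% of Pinebrook Partners LP.
Chain via Ridgefield Trust → Silverbay Media Ltd → Ironwood Services GmbH (R1): 42% × 14% × 65% × 13% = 0.49686% of Pinebrook Partners LP.
Aggregating (R2): 10.220672% + 0.49686% = 10.717532%.
10.717532% exceeds the 5% threshold by 5.717532 percentage points.

5.717532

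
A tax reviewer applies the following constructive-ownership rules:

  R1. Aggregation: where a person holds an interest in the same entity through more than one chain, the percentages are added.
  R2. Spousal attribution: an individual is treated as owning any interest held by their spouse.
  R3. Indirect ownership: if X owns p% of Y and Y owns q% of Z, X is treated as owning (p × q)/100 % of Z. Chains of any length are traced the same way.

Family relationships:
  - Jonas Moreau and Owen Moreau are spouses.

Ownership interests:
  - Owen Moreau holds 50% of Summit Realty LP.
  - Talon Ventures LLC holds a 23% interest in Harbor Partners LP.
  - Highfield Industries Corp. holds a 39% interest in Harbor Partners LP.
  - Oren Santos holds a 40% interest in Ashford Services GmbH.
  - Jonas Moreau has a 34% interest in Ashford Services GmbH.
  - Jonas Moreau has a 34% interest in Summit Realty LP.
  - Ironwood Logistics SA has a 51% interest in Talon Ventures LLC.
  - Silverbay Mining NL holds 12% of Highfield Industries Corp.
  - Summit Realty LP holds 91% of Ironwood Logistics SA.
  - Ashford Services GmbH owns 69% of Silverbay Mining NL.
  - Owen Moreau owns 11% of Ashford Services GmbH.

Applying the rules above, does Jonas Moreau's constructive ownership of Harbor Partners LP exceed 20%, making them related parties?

No

By spousal attribution (R2), Jonas Moreau is treated as also owning Owen Moreau's interest in Ashford Services GmbH, giving 34% + 11% = 45%.
By spousal attribution (R2), Jonas Moreau is treated as also owning Owen Moreau's interest in Summit Realty LP, giving 34% + 50% = 84%.
Chain via Ashford Services GmbH → Silverbay Mining NL → Highfield Industries Corp. (R3): 45% × 69% × 12% × 39% = 1.45314% of Harbor Partners LP.
Chain via Summit Realty LP → Ironwood Logistics SA → Talon Ventures LLC (R3): 84% × 91% × 51% × 23% = 8.966412% of Harbor Partners LP.
Aggregating (R1): 1.45314% + 8.966412% = 10.419552%.
10.419552% does not exceed the 20% threshold, so Jonas is not a related party to Harbor Partners LP.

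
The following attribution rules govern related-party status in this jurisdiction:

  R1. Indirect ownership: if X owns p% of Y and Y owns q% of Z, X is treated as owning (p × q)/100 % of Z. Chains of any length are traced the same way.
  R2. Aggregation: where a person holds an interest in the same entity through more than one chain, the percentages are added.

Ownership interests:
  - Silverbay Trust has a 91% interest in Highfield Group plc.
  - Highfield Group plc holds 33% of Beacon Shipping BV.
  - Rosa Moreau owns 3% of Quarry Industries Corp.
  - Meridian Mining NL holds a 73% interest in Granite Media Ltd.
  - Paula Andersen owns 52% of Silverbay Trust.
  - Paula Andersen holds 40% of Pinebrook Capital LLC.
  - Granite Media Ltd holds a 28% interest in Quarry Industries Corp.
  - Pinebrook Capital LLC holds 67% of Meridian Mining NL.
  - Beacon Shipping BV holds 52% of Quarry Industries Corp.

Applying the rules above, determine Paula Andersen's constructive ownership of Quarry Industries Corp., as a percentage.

13.598032%

Chain via Silverbay Trust → Highfield Group plc → Beacon Shipping BV (R1): 52% × 91% × 33% × 52% = 8.120112% of Quarry Industries Corp.
Chain via Pinebrook Capital LLC → Meridian Mining NL → Granite Media Ltd (R1): 40% × 67% × 73% × 28% = 5.47792% of Quarry Industries Corp.
Aggregating (R2): 8.120112% + 5.47792% = 13.598032%.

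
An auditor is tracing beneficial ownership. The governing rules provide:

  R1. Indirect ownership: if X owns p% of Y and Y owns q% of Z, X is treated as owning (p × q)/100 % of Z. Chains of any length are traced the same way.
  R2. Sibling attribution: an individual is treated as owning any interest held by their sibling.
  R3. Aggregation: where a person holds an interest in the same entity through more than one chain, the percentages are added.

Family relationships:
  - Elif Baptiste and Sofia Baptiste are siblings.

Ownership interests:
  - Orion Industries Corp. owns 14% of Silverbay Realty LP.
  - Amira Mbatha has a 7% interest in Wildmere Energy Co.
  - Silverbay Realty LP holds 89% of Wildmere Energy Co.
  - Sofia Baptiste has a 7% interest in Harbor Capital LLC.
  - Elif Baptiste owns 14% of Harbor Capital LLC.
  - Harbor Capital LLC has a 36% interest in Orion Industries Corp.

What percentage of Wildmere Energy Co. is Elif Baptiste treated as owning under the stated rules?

By sibling attribution (R2), Elif Baptiste is treated as also owning Sofia Baptiste's interest in Harbor Capital LLC, giving 14% + 7% = 21%.
Chain via Harbor Capital LLC → Orion Industries Corp. → Silverbay Realty LP (R1): 21% × 36% × 14% × 89% = 0.941976% of Wildmere Energy Co.

0.941976%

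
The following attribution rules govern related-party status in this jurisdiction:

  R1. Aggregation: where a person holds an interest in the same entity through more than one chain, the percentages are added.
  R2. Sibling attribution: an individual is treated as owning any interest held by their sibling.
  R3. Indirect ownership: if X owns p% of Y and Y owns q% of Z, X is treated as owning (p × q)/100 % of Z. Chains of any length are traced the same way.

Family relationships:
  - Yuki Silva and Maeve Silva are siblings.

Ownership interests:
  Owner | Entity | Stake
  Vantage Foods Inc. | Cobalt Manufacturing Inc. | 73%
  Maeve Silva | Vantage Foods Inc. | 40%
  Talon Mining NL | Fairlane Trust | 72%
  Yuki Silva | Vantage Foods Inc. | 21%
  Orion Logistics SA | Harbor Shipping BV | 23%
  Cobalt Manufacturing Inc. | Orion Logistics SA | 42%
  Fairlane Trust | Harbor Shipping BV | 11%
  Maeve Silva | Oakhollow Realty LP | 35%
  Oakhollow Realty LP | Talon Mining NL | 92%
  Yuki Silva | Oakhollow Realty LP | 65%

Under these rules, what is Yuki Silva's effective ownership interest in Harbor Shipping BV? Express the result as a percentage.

By sibling attribution (R2), Yuki Silva is treated as also owning Maeve Silva's interest in Oakhollow Realty LP, giving 65% + 35% = 100%.
By sibling attribution (R2), Yuki Silva is treated as also owning Maeve Silva's interest in Vantage Foods Inc, giving 21% + 40% = 61%.
Chain via Oakhollow Realty LP → Talon Mining NL → Fairlane Trust (R3): 100% × 92% × 72% × 11% = 7.2864% of Harbor Shipping BV.
Chain via Vantage Foods Inc. → Cobalt Manufacturing Inc. → Orion Logistics SA (R3): 61% × 73% × 42% × 23% = 4.301598% of Harbor Shipping BV.
Aggregating (R1): 7.2864% + 4.301598% = 11.587998%.

11.587998%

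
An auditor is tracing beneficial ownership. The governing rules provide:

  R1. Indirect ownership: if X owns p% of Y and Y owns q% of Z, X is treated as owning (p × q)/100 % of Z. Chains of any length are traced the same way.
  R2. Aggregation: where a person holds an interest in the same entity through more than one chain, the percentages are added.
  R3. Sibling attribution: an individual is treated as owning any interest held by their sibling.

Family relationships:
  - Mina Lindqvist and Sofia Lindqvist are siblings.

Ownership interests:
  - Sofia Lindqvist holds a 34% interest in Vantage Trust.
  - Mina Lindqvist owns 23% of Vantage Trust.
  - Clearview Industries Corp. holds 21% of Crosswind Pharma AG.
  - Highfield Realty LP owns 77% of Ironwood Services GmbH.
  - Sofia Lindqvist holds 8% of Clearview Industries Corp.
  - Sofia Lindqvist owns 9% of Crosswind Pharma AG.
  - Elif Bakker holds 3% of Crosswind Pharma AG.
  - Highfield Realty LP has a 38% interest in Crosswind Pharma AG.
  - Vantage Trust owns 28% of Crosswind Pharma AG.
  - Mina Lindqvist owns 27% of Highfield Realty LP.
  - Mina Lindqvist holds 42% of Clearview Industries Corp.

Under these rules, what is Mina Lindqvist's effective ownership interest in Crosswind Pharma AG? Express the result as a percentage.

45.72%

By sibling attribution (R3), Mina Lindqvist is treated as also owning Sofia Lindqvist's interest in Clearview Industries Corp, giving 42% + 8% = 50%.
By sibling attribution (R3), Mina Lindqvist is treated as also owning Sofia Lindqvist's interest in Vantage Trust, giving 23% + 34% = 57%.
By sibling attribution (R3), Mina Lindqvist is treated as owning Sofia Lindqvist's 9% interest in Crosswind Pharma AG.
Chain via Clearview Industries Corp. (R1): 50% × 21% = 10.5% of Crosswind Pharma AG.
Chain via Vantage Trust (R1): 57% × 28% = 15.96% of Crosswind Pharma AG.
Chain via Highfield Realty LP (R1): 27% × 38% = 10.26% of Crosswind Pharma AG.
Direct interest in Crosswind Pharma AG: 9%.
Aggregating (R2): 10.5% + 15.96% + 10.26% + 9% = 45.72%.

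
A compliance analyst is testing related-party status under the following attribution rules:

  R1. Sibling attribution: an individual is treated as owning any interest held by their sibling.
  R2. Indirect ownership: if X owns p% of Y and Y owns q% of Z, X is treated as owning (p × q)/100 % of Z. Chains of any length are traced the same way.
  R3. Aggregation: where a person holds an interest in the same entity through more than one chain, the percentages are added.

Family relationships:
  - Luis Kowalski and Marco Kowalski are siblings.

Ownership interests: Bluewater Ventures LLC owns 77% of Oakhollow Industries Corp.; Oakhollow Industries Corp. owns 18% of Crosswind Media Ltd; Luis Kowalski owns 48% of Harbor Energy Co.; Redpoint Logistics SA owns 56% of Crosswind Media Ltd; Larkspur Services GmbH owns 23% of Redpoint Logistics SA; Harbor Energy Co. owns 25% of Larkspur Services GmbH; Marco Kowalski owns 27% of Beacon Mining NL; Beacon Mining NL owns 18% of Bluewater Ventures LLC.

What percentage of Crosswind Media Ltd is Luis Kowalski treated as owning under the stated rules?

2.219196%

By sibling attribution (R1), Luis Kowalski is treated as owning Marco Kowalski's 27% interest in Beacon Mining NL.
Chain via Harbor Energy Co. → Larkspur Services GmbH → Redpoint Logistics SA (R2): 48% × 25% × 23% × 56% = 1.5456% of Crosswind Media Ltd.
Chain via Beacon Mining NL → Bluewater Ventures LLC → Oakhollow Industries Corp. (R2): 27% × 18% × 77% × 18% = 0.673596% of Crosswind Media Ltd.
Aggregating (R3): 1.5456% + 0.673596% = 2.219196%.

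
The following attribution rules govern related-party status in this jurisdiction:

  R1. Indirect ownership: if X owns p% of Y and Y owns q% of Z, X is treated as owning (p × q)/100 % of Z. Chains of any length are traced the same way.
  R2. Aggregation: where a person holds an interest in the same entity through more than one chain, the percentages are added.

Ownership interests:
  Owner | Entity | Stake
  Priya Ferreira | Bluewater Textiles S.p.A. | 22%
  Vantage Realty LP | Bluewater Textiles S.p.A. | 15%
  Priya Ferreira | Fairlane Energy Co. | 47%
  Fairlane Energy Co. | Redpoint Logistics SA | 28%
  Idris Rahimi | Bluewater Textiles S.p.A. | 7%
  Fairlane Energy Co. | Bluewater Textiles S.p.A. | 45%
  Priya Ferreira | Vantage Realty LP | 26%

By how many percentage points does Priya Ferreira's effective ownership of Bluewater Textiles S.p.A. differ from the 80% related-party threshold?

32.95

Chain via Fairlane Energy Co. (R1): 47% × 45% = 21.15% of Bluewater Textiles S.p.A.
Chain via Vantage Realty LP (R1): 26% × 15% = 3.9% of Bluewater Textiles S.p.A.
Direct interest in Bluewater Textiles S.p.A: 22%.
Aggregating (R2): 21.15% + 3.9% + 22% = 47.05%.
47.05% falls short of the 80% threshold by 32.95 percentage points.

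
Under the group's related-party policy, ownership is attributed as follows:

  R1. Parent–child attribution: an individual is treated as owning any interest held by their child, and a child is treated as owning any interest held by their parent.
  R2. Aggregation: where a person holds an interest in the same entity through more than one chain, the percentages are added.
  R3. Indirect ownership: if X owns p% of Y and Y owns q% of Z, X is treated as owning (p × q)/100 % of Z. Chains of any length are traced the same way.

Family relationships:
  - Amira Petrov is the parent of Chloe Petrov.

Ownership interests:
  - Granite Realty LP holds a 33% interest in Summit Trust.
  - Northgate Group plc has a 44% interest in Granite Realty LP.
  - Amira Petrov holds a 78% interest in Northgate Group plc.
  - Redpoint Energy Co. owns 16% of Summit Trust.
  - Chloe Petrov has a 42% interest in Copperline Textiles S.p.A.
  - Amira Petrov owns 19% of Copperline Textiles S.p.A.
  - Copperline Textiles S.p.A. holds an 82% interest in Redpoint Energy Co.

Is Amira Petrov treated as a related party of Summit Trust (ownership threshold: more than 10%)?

By parent–child attribution (R1), Amira Petrov is treated as also owning Chloe Petrov's interest in Copperline Textiles S.p.A, giving 19% + 42% = 61%.
Chain via Northgate Group plc → Granite Realty LP (R3): 78% × 44% × 33% = 11.3256% of Summit Trust.
Chain via Copperline Textiles S.p.A. → Redpoint Energy Co. (R3): 61% × 82% × 16% = 8.0032% of Summit Trust.
Aggregating (R2): 11.3256% + 8.0032% = 19.3288%.
19.3288% exceeds the 10% threshold, so Amira is a related party to Summit Trust.

Yes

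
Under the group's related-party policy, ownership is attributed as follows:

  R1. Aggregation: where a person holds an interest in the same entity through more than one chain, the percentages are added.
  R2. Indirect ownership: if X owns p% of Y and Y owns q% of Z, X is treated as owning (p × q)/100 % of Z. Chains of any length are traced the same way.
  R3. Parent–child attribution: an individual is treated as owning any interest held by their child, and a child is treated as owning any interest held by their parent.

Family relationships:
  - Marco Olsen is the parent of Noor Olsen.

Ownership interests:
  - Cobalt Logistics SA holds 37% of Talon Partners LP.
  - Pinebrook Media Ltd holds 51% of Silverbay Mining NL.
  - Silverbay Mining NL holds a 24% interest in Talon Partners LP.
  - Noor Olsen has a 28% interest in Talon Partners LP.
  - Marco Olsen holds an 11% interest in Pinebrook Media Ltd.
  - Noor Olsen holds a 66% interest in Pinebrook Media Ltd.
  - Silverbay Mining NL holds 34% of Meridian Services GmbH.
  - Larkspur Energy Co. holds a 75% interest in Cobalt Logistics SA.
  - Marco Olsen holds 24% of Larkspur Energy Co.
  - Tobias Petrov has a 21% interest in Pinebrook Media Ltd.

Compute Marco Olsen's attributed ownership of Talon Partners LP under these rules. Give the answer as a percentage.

By parent–child attribution (R3), Marco Olsen is treated as also owning Noor Olsen's interest in Pinebrook Media Ltd, giving 11% + 66% = 77%.
By parent–child attribution (R3), Marco Olsen is treated as owning Noor Olsen's 28% interest in Talon Partners LP.
Chain via Larkspur Energy Co. → Cobalt Logistics SA (R2): 24% × 75% × 37% = 6.66% of Talon Partners LP.
Chain via Pinebrook Media Ltd → Silverbay Mining NL (R2): 77% × 51% × 24% = 9.4248% of Talon Partners LP.
Direct interest in Talon Partners LP: 28%.
Aggregating (R1): 6.66% + 9.4248% + 28% = 44.0848%.

44.0848%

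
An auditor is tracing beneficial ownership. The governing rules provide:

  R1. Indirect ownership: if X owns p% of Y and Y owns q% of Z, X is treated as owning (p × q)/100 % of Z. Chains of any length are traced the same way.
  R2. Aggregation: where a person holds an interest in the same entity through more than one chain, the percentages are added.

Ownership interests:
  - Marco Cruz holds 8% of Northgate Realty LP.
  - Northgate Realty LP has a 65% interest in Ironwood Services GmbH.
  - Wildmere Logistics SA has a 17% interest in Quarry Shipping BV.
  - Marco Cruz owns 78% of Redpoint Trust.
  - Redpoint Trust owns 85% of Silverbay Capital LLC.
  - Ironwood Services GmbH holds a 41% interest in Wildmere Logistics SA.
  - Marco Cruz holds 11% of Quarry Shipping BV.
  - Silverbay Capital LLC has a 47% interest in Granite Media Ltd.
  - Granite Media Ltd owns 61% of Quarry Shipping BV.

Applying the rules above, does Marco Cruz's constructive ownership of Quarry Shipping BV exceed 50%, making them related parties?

No

Chain via Northgate Realty LP → Ironwood Services GmbH → Wildmere Logistics SA (R1): 8% × 65% × 41% × 17% = 0.36244% of Quarry Shipping BV.
Chain via Redpoint Trust → Silverbay Capital LLC → Granite Media Ltd (R1): 78% × 85% × 47% × 61% = 19.00821% of Quarry Shipping BV.
Direct interest in Quarry Shipping BV: 11%.
Aggregating (R2): 0.36244% + 19.00821% + 11% = 30.37065%.
30.37065% does not exceed the 50% threshold, so Marco is not a related party to Quarry Shipping BV.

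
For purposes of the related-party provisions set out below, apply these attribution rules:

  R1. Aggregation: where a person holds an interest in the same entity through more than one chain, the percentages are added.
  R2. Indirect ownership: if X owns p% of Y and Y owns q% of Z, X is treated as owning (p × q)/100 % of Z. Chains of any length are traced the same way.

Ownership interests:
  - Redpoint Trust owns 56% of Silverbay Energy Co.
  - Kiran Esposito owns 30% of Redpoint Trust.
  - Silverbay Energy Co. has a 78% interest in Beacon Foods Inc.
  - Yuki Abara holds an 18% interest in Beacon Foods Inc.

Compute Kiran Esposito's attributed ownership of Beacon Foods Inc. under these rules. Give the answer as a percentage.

Chain via Redpoint Trust → Silverbay Energy Co. (R2): 30% × 56% × 78% = 13.104% of Beacon Foods Inc.

13.104%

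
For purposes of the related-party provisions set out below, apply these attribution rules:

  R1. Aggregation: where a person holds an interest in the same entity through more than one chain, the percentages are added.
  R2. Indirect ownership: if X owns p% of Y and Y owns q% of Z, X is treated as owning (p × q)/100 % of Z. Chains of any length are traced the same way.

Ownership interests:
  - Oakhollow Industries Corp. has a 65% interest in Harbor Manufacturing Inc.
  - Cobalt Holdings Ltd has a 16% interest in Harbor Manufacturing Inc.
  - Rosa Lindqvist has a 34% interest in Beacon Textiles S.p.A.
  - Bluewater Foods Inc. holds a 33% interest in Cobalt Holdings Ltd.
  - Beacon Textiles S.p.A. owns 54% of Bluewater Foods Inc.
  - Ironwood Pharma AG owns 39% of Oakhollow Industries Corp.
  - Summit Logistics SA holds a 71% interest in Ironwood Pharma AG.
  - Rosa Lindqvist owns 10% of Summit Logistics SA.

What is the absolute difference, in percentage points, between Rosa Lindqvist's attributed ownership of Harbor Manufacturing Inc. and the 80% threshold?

77.230742

Chain via Beacon Textiles S.p.A. → Bluewater Foods Inc. → Cobalt Holdings Ltd (R2): 34% × 54% × 33% × 16% = 0.969408% of Harbor Manufacturing Inc.
Chain via Summit Logistics SA → Ironwood Pharma AG → Oakhollow Industries Corp. (R2): 10% × 71% × 39% × 65% = 1.79985% of Harbor Manufacturing Inc.
Aggregating (R1): 0.969408% + 1.79985% = 2.769258%.
2.769258% falls short of the 80% threshold by 77.230742 percentage points.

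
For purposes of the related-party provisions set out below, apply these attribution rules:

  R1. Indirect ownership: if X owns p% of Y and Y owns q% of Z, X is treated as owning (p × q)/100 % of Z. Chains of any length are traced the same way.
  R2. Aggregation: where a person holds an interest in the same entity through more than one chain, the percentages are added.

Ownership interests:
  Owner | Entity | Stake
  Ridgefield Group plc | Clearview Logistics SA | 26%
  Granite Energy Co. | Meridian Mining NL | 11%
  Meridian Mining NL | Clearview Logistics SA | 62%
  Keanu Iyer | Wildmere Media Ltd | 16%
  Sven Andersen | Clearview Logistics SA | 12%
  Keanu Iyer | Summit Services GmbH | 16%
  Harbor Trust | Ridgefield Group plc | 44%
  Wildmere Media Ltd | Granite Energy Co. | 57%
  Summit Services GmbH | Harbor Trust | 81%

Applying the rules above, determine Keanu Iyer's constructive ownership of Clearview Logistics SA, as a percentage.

Chain via Summit Services GmbH → Harbor Trust → Ridgefield Group plc (R1): 16% × 81% × 44% × 26% = 1.482624% of Clearview Logistics SA.
Chain via Wildmere Media Ltd → Granite Energy Co. → Meridian Mining NL (R1): 16% × 57% × 11% × 62% = 0.621984% of Clearview Logistics SA.
Aggregating (R2): 1.482624% + 0.621984% = 2.104608%.

2.104608%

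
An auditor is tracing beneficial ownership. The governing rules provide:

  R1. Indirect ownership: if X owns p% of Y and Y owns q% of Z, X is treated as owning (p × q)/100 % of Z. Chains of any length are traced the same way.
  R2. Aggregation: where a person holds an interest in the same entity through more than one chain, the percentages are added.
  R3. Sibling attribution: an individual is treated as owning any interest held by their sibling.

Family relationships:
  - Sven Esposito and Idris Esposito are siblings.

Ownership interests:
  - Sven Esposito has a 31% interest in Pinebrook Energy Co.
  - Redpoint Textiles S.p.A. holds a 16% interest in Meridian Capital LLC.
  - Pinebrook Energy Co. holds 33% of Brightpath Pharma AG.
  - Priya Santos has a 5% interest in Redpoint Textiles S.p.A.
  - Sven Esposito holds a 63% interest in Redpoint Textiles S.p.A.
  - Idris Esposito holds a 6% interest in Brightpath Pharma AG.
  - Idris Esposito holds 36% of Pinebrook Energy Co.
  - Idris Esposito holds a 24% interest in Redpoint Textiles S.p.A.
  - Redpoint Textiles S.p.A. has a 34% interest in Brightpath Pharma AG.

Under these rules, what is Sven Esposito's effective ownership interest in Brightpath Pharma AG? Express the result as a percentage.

By sibling attribution (R3), Sven Esposito is treated as also owning Idris Esposito's interest in Redpoint Textiles S.p.A, giving 63% + 24% = 87%.
By sibling attribution (R3), Sven Esposito is treated as also owning Idris Esposito's interest in Pinebrook Energy Co, giving 31% + 36% = 67%.
By sibling attribution (R3), Sven Esposito is treated as owning Idris Esposito's 6% interest in Brightpath Pharma AG.
Chain via Redpoint Textiles S.p.A. (R1): 87% × 34% = 29.58% of Brightpath Pharma AG.
Chain via Pinebrook Energy Co. (R1): 67% × 33% = 22.11% of Brightpath Pharma AG.
Direct interest in Brightpath Pharma AG: 6%.
Aggregating (R2): 29.58% + 22.11% + 6% = 57.69%.

57.69%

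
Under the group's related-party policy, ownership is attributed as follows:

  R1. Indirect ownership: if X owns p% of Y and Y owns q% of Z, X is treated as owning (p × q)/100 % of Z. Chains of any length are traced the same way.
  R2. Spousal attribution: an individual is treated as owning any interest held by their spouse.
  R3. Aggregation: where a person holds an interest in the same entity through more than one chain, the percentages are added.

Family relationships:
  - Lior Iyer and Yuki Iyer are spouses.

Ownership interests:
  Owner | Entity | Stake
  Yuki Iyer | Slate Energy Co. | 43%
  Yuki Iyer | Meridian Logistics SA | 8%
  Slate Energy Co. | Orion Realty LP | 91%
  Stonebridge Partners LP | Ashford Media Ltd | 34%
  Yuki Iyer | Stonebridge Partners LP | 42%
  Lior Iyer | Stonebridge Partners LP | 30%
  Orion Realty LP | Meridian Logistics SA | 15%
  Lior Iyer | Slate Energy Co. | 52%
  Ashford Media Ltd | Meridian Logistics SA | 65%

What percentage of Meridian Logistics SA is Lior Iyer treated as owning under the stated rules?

By spousal attribution (R2), Lior Iyer is treated as also owning Yuki Iyer's interest in Slate Energy Co, giving 52% + 43% = 95%.
By spousal attribution (R2), Lior Iyer is treated as also owning Yuki Iyer's interest in Stonebridge Partners LP, giving 30% + 42% = 72%.
By spousal attribution (R2), Lior Iyer is treated as owning Yuki Iyer's 8% interest in Meridian Logistics SA.
Chain via Slate Energy Co. → Orion Realty LP (R1): 95% × 91% × 15% = 12.9675% of Meridian Logistics SA.
Chain via Stonebridge Partners LP → Ashford Media Ltd (R1): 72% × 34% × 65% = 15.912% of Meridian Logistics SA.
Direct interest in Meridian Logistics SA: 8%.
Aggregating (R3): 12.9675% + 15.912% + 8% = 36.8795%.

36.8795%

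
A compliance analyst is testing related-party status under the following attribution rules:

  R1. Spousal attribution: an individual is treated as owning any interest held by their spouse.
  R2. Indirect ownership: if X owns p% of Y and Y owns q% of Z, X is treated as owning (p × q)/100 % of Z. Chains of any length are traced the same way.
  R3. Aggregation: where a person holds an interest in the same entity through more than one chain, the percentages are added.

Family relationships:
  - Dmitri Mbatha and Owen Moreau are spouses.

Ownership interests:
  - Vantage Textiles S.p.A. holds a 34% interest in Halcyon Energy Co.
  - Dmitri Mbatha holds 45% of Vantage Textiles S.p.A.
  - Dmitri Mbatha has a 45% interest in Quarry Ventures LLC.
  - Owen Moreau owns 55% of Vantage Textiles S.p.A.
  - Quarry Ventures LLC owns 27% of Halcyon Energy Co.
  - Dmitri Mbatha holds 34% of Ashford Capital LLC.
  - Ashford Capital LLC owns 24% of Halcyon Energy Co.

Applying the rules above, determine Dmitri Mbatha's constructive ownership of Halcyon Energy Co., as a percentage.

54.31%

By spousal attribution (R1), Dmitri Mbatha is treated as also owning Owen Moreau's interest in Vantage Textiles S.p.A, giving 45% + 55% = 100%.
Chain via Ashford Capital LLC (R2): 34% × 24% = 8.16% of Halcyon Energy Co.
Chain via Vantage Textiles S.p.A. (R2): 100% × 34% = 34% of Halcyon Energy Co.
Chain via Quarry Ventures LLC (R2): 45% × 27% = 12.15% of Halcyon Energy Co.
Aggregating (R3): 8.16% + 34% + 12.15% = 54.31%.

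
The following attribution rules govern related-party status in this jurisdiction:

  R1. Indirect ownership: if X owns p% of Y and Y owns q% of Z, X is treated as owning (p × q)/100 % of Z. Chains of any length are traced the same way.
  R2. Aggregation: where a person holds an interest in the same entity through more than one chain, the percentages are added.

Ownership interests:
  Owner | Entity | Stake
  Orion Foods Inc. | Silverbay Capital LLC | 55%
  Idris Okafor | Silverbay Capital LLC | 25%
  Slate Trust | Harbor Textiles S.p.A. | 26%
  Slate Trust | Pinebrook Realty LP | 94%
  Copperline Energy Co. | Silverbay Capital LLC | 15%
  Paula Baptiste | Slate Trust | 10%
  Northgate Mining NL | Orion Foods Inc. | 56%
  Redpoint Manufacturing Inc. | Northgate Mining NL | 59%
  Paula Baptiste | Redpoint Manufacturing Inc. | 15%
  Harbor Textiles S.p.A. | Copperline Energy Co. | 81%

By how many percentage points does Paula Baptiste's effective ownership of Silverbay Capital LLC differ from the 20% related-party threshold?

16.9583

Chain via Redpoint Manufacturing Inc. → Northgate Mining NL → Orion Foods Inc. (R1): 15% × 59% × 56% × 55% = 2.7258% of Silverbay Capital LLC.
Chain via Slate Trust → Harbor Textiles S.p.A. → Copperline Energy Co. (R1): 10% × 26% × 81% × 15% = 0.3159% of Silverbay Capital LLC.
Aggregating (R2): 2.7258% + 0.3159% = 3.0417%.
3.0417% falls short of the 20% threshold by 16.9583 percentage points.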